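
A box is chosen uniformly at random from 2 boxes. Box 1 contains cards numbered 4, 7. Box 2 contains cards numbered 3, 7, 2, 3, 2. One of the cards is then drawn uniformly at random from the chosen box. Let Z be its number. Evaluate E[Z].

89/20

E[Z | box 1] = (4+7)/2 = 11/2.
E[Z | box 2] = (3+7+2+3+2)/5 = 17/5.
E[Z] = (1/2)·(11/2) + (1/2)·(17/5) = 89/20.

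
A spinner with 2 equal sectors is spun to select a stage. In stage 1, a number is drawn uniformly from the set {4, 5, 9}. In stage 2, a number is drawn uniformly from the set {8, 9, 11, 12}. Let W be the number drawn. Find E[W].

8

E[W | stage 1] = (4+5+9)/3 = 6.
E[W | stage 2] = (8+9+11+12)/4 = 10.
E[W] = (1/2)·(6) + (1/2)·(10) = 8.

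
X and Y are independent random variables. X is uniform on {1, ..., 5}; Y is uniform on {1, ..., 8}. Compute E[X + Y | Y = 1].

4

P(Y = 1) = 1/8.
Summing (X+Y)·P(x,y) over outcomes with Y = 1 gives 1/2.
E[X + Y | Y = 1] = (1/2) / (1/8) = 4.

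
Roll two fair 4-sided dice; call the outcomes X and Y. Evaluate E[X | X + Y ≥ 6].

Outcomes with X + Y ≥ 6: (2,4), (3,3), (3,4), (4,2), (4,3), (4,4), each with probability 1/16.
E[X | X + Y ≥ 6] = (2 + 3 + 3 + 4 + 4 + 4) / 6 = 10/3.

10/3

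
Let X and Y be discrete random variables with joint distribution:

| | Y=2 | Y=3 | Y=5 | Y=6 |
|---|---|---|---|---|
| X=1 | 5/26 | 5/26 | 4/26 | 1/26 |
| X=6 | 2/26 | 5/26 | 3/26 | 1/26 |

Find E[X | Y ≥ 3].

P(Y ≥ 3) = 19/26.
Σ X·P over the event = 1·(5/26) + 1·(4/26) + 1·(1/26) + 6·(5/26) + 6·(3/26) + 6·(1/26) = 32/13.
E[X | Y ≥ 3] = (32/13) / (19/26) = 64/19.

64/19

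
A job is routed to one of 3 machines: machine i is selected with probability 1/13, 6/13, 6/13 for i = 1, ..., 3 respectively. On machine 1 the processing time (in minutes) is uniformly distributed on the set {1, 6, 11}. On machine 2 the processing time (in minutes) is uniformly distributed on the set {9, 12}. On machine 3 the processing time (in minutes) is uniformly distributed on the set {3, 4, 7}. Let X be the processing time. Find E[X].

97/13

E[X | machine 1] = (1+6+11)/3 = 6.
E[X | machine 2] = (9+12)/2 = 21/2.
E[X | machine 3] = (3+4+7)/3 = 14/3.
E[X] = (1/13)·(6) + (6/13)·(21/2) + (6/13)·(14/3) = 97/13.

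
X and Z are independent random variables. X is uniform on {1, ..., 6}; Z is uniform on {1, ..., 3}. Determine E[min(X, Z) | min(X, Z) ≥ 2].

P(min(X, Z) ≥ 2) = 5/9.
Summing min(X,Z)·P(x,y) over outcomes with min(X, Z) ≥ 2 gives 4/3.
E[min(X, Z) | min(X, Z) ≥ 2] = (4/3) / (5/9) = 12/5.

12/5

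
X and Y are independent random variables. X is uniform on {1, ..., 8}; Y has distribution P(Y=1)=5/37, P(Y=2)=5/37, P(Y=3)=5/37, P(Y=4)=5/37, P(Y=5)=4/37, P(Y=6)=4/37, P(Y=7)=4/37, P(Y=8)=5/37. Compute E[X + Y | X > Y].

P(X > Y) = 67/148.
Summing (X+Y)·P(x,y) over outcomes with X > Y gives 591/148.
E[X + Y | X > Y] = (591/148) / (67/148) = 591/67.

591/67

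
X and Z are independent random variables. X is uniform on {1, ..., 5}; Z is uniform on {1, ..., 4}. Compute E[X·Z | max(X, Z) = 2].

P(max(X, Z) = 2) = 3/20.
Summing XZ·P(x,y) over outcomes with max(X, Z) = 2 gives 2/5.
E[X·Z | max(X, Z) = 2] = (2/5) / (3/20) = 8/3.

8/3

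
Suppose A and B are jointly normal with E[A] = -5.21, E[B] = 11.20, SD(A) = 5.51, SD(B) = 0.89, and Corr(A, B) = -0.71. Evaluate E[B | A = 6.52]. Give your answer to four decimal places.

9.8548

E[B | A=x] = μ_B + ρ(σ_B/σ_A)(x − μ_A) for jointly normal variables.
E[B | A=6.52] = 11.20 + (-0.71)·(0.89/5.51)·(6.52 − (-5.21)) = 11.20 + (-0.11468)·(11.73) = 9.8548.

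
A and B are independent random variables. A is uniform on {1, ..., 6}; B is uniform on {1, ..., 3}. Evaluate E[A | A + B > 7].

Outcomes with A + B > 7: (5,3), (6,2), (6,3), each with probability 1/18.
E[A | A + B > 7] = (5 + 6 + 6) / 3 = 17/3.

17/3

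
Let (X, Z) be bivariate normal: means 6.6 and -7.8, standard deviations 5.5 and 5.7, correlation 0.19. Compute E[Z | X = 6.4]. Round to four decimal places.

For a bivariate normal, E[Z | X=x] = μ_Z + ρ·(σ_Z/σ_X)·(x − μ_X).
E[Z | X=6.4] = -7.8 + (0.19)·(5.7/5.5)·(6.4 − (6.6)) = -7.8 + (0.19691)·(-0.2) = -7.8394.

-7.8394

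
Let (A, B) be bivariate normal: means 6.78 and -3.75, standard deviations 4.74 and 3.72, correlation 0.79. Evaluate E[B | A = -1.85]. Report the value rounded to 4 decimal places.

-9.1006

E[B | A=x] = μ_B + ρ(σ_B/σ_A)(x − μ_A) for jointly normal variables.
E[B | A=-1.85] = -3.75 + (0.79)·(3.72/4.74)·(-1.85 − (6.78)) = -3.75 + (0.62)·(-8.63) = -9.1006.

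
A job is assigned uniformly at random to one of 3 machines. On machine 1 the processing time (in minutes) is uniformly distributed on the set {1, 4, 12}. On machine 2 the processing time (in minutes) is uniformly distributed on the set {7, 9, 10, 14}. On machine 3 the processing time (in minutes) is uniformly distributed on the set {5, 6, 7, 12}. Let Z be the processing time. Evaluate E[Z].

139/18

E[Z | machine 1] = (1+4+12)/3 = 17/3.
E[Z | machine 2] = (7+9+10+14)/4 = 10.
E[Z | machine 3] = (5+6+7+12)/4 = 15/2.
By the law of total expectation,
E[Z] = (1/3)·(17/3) + (1/3)·(10) + (1/3)·(15/2) = 139/18.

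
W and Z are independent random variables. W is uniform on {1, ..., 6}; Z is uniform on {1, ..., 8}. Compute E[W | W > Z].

P(W > Z) = 5/16.
Summing W·P(x,y) over outcomes with W > Z gives 35/24.
E[W | W > Z] = (35/24) / (5/16) = 14/3.

14/3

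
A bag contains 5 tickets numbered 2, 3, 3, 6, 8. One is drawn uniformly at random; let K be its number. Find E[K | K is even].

16/3

P(K is even) = 3/5.
Σ over the event: 2·1/5 + 6·1/5 + 8·1/5 = 16/5.
E[K | K is even] = (16/5) / (3/5) = 16/3.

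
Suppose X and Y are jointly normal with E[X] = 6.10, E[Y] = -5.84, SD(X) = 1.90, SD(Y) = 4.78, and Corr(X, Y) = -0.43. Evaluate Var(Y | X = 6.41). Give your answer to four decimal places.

For a bivariate normal, Var(Y | X=x) = σ_Y²(1 − ρ²).
Var(Y | X=6.41) = (4.78)²·(1 − (-0.43)²) = 22.8484·0.8151 = 18.6237.

18.6237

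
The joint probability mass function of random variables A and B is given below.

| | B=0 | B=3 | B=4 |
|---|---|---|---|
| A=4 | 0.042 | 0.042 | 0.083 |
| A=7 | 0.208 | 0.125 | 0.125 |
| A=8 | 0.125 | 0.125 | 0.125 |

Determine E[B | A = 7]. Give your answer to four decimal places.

1.9105

P(A = 7) = 0.458.
Summing B·P(A=x,B=y) over the conditioning event gives 0.875.
E[B | A = 7] = (0.875) / (0.458) = 1.9105.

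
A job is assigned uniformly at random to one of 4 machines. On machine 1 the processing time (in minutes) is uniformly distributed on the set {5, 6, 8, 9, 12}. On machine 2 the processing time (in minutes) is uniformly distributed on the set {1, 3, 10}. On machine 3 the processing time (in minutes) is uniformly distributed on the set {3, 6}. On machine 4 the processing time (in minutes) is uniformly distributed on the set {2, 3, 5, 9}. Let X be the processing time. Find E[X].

263/48

E[X | machine 1] = (5+6+8+9+12)/5 = 8.
E[X | machine 2] = (1+3+10)/3 = 14/3.
E[X | machine 3] = (3+6)/2 = 9/2.
E[X | machine 4] = (2+3+5+9)/4 = 19/4.
E[X] = (1/4)·(8) + (1/4)·(14/3) + (1/4)·(9/2) + (1/4)·(19/4) = 263/48.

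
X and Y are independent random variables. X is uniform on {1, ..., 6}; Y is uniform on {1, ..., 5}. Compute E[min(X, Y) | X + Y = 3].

1

P(X + Y = 3) = 1/15.
Summing min(X,Y)·P(x,y) over outcomes with X + Y = 3 gives 1/15.
E[min(X, Y) | X + Y = 3] = (1/15) / (1/15) = 1.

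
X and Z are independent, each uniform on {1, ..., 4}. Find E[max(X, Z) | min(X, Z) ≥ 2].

Outcomes with min(X, Z) ≥ 2: (2,2), (2,3), (2,4), (3,2), (3,3), (3,4), (4,2), (4,3), (4,4), each with probability 1/16.
E[max(X, Z) | min(X, Z) ≥ 2] = (2 + 3 + 4 + 3 + 3 + 4 + 4 + 4 + 4) / 9 = 31/9.

31/9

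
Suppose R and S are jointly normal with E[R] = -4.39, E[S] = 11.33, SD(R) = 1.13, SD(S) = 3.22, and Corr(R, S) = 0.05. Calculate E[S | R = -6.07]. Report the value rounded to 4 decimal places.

E[S | R=x] = μ_S + ρ(σ_S/σ_R)(x − μ_R) for jointly normal variables.
E[S | R=-6.07] = 11.33 + (0.05)·(3.22/1.13)·(-6.07 − (-4.39)) = 11.33 + (0.14248)·(-1.68) = 11.0906.

11.0906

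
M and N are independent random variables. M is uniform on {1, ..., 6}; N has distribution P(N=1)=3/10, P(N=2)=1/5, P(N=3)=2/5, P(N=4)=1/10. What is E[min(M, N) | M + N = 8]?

20/7

P(M + N = 8) = 7/60.
Summing min(M,N)·P(x,y) over outcomes with M + N = 8 gives 1/3.
E[min(M, N) | M + N = 8] = (1/3) / (7/60) = 20/7.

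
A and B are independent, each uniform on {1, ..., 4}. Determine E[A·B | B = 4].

10

Outcomes with B = 4: (1,4), (2,4), (3,4), (4,4), each with probability 1/16.
E[A·B | B = 4] = (4 + 8 + 12 + 16) / 4 = 10.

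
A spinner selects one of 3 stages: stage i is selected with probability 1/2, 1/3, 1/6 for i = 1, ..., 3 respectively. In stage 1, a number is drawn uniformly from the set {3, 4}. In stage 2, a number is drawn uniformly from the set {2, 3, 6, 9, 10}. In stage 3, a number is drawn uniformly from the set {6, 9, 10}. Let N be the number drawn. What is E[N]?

E[N | stage 1] = (3+4)/2 = 7/2.
E[N | stage 2] = (2+3+6+9+10)/5 = 6.
E[N | stage 3] = (6+9+10)/3 = 25/3.
E[N] = (1/2)·(7/2) + (1/3)·(6) + (1/6)·(25/3) = 185/36.

185/36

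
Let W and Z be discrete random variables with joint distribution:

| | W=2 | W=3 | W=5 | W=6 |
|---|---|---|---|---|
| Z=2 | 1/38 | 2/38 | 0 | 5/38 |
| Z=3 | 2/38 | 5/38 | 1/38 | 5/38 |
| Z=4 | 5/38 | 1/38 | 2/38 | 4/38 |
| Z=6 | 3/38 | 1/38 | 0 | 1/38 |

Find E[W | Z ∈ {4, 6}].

P(Z ∈ {4, 6}) = 17/38.
Summing W·P(W=x,Z=y) over the conditioning event gives 31/19.
E[W | Z ∈ {4, 6}] = (31/19) / (17/38) = 62/17.

62/17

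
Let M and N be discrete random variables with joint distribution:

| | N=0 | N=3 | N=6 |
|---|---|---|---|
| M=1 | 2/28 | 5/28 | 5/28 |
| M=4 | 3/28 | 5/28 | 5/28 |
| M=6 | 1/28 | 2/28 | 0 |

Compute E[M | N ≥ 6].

P(N ≥ 6) = 5/14.
Σ M·P over the event = 1·(5/28) + 4·(5/28) = 25/28.
E[M | N ≥ 6] = (25/28) / (5/14) = 5/2.

5/2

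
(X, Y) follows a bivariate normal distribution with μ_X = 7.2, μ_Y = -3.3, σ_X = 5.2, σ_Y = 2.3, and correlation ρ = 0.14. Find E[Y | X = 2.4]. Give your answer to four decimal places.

-3.5972

The regression of Y on X has slope ρ·σ_Y/σ_X and passes through (μ_X, μ_Y).
E[Y | X=2.4] = -3.3 + (0.14)·(2.3/5.2)·(2.4 − (7.2)) = -3.3 + (0.061923)·(-4.8) = -3.5972.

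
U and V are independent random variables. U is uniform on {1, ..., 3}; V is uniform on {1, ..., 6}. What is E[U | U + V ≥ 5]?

13/6

P(U + V ≥ 5) = 2/3.
Summing U·P(x,y) over outcomes with U + V ≥ 5 gives 13/9.
E[U | U + V ≥ 5] = (13/9) / (2/3) = 13/6.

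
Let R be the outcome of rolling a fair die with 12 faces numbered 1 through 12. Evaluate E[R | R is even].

Given R is even, R is equally likely to be any of {2, 4, 6, 8, 10, 12}.
E[R | R is even] = (2 + 4 + 6 + 8 + 10 + 12) / 6 = 7.

7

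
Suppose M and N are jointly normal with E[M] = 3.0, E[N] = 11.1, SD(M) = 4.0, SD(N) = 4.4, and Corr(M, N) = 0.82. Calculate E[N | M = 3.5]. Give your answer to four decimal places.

For a bivariate normal, E[N | M=x] = μ_N + ρ·(σ_N/σ_M)·(x − μ_M).
E[N | M=3.5] = 11.1 + (0.82)·(4.4/4.0)·(3.5 − (3.0)) = 11.1 + (0.902)·(0.5) = 11.5510.

11.5510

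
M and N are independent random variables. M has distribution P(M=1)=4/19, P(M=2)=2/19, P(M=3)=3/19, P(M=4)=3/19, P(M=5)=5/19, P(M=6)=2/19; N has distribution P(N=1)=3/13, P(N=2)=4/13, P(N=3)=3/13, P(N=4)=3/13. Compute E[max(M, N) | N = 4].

P(N = 4) = 3/13.
Summing max(M,N)·P(x,y) over outcomes with N = 4 gives 255/247.
E[max(M, N) | N = 4] = (255/247) / (3/13) = 85/19.

85/19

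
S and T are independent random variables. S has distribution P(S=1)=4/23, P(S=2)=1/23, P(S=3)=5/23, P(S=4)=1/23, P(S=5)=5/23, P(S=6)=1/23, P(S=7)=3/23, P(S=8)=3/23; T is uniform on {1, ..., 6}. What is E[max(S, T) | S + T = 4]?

29/10

P(S + T = 4) = 5/69.
Summing max(S,T)·P(x,y) over outcomes with S + T = 4 gives 29/138.
E[max(S, T) | S + T = 4] = (29/138) / (5/69) = 29/10.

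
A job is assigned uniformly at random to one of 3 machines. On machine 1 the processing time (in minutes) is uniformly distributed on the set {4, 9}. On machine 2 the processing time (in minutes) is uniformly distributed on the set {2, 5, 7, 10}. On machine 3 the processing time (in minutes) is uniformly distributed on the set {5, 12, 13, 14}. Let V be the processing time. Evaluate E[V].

E[V | machine 1] = (4+9)/2 = 13/2.
E[V | machine 2] = (2+5+7+10)/4 = 6.
E[V | machine 3] = (5+12+13+14)/4 = 11.
By the law of total expectation,
E[V] = (1/3)·(13/2) + (1/3)·(6) + (1/3)·(11) = 47/6.

47/6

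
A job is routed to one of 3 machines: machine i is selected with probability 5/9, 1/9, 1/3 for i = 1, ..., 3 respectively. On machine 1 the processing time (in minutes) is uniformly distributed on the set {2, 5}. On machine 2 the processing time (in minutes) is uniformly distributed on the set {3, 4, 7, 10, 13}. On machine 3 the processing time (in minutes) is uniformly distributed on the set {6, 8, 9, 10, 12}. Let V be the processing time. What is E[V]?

173/30

E[V | machine 1] = (2+5)/2 = 7/2.
E[V | machine 2] = (3+4+7+10+13)/5 = 37/5.
E[V | machine 3] = (6+8+9+10+12)/5 = 9.
By the law of total expectation,
E[V] = (5/9)·(7/2) + (1/9)·(37/5) + (1/3)·(9) = 173/30.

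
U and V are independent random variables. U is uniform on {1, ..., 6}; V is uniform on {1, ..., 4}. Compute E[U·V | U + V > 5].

25/2

P(U + V > 5) = 7/12.
Summing UV·P(x,y) over outcomes with U + V > 5 gives 175/24.
E[U·V | U + V > 5] = (175/24) / (7/12) = 25/2.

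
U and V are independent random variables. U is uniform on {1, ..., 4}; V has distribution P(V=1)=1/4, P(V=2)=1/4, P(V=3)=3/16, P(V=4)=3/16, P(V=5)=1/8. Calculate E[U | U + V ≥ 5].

121/41

P(U + V ≥ 5) = 41/64.
Summing U·P(x,y) over outcomes with U + V ≥ 5 gives 121/64.
E[U | U + V ≥ 5] = (121/64) / (41/64) = 121/41.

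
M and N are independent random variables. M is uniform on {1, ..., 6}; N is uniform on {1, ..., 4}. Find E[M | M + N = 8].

5

Outcomes with M + N = 8: (4,4), (5,3), (6,2), each with probability 1/24.
E[M | M + N = 8] = (4 + 5 + 6) / 3 = 5.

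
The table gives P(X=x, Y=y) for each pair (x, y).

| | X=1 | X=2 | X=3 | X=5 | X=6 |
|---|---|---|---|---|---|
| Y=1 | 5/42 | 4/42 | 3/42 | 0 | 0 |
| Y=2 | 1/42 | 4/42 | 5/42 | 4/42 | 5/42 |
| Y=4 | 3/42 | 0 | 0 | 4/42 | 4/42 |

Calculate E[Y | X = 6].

26/9

P(X = 6) = 3/14.
Σ Y·P over the event = 2·(5/42) + 4·(4/42) = 13/21.
E[Y | X = 6] = (13/21) / (3/14) = 26/9.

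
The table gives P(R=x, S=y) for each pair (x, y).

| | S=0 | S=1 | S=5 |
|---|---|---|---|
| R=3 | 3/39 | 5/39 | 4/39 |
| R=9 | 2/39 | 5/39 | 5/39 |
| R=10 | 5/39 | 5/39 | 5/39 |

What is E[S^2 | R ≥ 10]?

26/3

P(R ≥ 10) = 5/13.
Summing S^2·P(R=x,S=y) over the conditioning event gives 10/3.
E[S^2 | R ≥ 10] = (10/3) / (5/13) = 26/3.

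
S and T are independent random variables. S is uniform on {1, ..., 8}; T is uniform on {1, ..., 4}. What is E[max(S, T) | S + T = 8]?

11/2

Outcomes with S + T = 8: (4,4), (5,3), (6,2), (7,1), each with probability 1/32.
E[max(S, T) | S + T = 8] = (4 + 5 + 6 + 7) / 4 = 11/2.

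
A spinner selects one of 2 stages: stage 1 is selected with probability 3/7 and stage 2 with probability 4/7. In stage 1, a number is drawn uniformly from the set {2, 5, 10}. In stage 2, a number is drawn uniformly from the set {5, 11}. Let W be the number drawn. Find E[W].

E[W | stage 1] = (2+5+10)/3 = 17/3.
E[W | stage 2] = (5+11)/2 = 8.
By the law of total expectation,
E[W] = (3/7)·(17/3) + (4/7)·(8) = 7.

7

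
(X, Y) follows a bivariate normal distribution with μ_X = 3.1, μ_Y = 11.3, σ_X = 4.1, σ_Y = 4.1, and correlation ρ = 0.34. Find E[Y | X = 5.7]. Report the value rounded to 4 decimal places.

The regression of Y on X has slope ρ·σ_Y/σ_X and passes through (μ_X, μ_Y).
E[Y | X=5.7] = 11.3 + (0.34)·(4.1/4.1)·(5.7 − (3.1)) = 11.3 + (0.34)·(2.6) = 12.1840.

12.1840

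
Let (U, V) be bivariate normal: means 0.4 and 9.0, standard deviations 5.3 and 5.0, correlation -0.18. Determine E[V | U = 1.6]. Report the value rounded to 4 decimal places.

The regression of V on U has slope ρ·σ_V/σ_U and passes through (μ_U, μ_V).
E[V | U=1.6] = 9.0 + (-0.18)·(5.0/5.3)·(1.6 − (0.4)) = 9.0 + (-0.16981)·(1.2) = 8.7962.

8.7962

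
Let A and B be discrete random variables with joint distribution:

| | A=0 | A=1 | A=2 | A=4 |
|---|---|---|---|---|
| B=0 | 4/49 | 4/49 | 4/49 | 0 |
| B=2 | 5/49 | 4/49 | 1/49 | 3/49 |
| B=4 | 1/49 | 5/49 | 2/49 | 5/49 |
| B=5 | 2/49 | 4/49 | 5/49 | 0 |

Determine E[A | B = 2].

P(B = 2) = 13/49.
Σ A·P over the event = 0·(5/49) + 1·(4/49) + 2·(1/49) + 4·(3/49) = 18/49.
E[A | B = 2] = (18/49) / (13/49) = 18/13.

18/13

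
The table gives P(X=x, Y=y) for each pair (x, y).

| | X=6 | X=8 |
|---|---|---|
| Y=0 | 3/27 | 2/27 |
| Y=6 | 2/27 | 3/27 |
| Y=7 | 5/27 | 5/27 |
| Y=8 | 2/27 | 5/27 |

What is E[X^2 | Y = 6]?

264/5

P(Y = 6) = 5/27.
Σ X^2·P over the event = 36·(2/27) + 64·(3/27) = 88/9.
E[X^2 | Y = 6] = (88/9) / (5/27) = 264/5.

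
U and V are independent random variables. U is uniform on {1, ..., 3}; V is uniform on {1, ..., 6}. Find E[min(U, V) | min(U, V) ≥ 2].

12/5

Outcomes with min(U, V) ≥ 2: (2,2), (2,3), (2,4), (2,5), (2,6), (3,2), (3,3), (3,4), (3,5), (3,6), each with probability 1/18.
E[min(U, V) | min(U, V) ≥ 2] = (2 + 2 + 2 + 2 + 2 + 2 + 3 + 3 + 3 + 3) / 10 = 12/5.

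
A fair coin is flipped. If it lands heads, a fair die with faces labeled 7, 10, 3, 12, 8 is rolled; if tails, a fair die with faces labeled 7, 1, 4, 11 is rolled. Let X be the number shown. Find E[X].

55/8

E[X | heads] = (7+10+3+12+8)/5 = 8.
E[X | tails] = (7+1+4+11)/4 = 23/4.
E[X] = (1/2)·(8) + (1/2)·(23/4) = 55/8.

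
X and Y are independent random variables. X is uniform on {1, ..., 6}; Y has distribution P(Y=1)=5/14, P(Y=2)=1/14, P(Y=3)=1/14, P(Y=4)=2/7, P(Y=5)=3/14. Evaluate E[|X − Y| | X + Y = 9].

5/4

P(X + Y = 9) = 2/21.
Summing |X−Y|·P(x,y) over outcomes with X + Y = 9 gives 5/42.
E[|X − Y| | X + Y = 9] = (5/42) / (2/21) = 5/4.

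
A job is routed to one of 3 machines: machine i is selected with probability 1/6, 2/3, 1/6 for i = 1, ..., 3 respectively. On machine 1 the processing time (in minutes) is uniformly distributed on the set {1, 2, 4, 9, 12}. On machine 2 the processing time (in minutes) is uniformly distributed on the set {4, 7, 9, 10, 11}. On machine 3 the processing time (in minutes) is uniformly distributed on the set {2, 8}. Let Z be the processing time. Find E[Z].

E[Z | machine 1] = (1+2+4+9+12)/5 = 28/5.
E[Z | machine 2] = (4+7+9+10+11)/5 = 41/5.
E[Z | machine 3] = (2+8)/2 = 5.
By the law of total expectation,
E[Z] = (1/6)·(28/5) + (2/3)·(41/5) + (1/6)·(5) = 217/30.

217/30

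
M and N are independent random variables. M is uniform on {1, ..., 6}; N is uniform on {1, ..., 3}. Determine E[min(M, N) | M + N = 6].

P(M + N = 6) = 1/6.
Summing min(M,N)·P(x,y) over outcomes with M + N = 6 gives 1/3.
E[min(M, N) | M + N = 6] = (1/3) / (1/6) = 2.

2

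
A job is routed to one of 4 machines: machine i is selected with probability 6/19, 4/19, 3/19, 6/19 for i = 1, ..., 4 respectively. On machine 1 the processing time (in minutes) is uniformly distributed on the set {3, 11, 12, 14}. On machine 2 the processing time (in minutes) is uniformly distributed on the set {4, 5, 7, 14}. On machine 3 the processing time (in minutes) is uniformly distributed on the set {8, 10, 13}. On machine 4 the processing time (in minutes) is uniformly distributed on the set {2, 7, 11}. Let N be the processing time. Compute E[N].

E[N | machine 1] = (3+11+12+14)/4 = 10.
E[N | machine 2] = (4+5+7+14)/4 = 15/2.
E[N | machine 3] = (8+10+13)/3 = 31/3.
E[N | machine 4] = (2+7+11)/3 = 20/3.
E[N] = (6/19)·(10) + (4/19)·(15/2) + (3/19)·(31/3) + (6/19)·(20/3) = 161/19.

161/19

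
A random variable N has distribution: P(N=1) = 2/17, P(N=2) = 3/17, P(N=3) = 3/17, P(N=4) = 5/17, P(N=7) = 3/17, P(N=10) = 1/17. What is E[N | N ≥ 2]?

P(N ≥ 2) = 15/17.
Σ over the event: 2·3/17 + 3·3/17 + 4·5/17 + 7·3/17 + 10·1/17 = 66/17.
E[N | N ≥ 2] = (66/17) / (15/17) = 22/5.

22/5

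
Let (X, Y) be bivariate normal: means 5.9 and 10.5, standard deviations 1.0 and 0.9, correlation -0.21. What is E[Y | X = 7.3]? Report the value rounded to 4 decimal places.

10.2354

For a bivariate normal, E[Y | X=x] = μ_Y + ρ·(σ_Y/σ_X)·(x − μ_X).
E[Y | X=7.3] = 10.5 + (-0.21)·(0.9/1.0)·(7.3 − (5.9)) = 10.5 + (-0.189)·(1.4) = 10.2354.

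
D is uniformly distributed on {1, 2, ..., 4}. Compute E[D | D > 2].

7/2

Given D > 2, D is equally likely to be any of {3, 4}.
E[D | D > 2] = (3 + 4) / 2 = 7/2.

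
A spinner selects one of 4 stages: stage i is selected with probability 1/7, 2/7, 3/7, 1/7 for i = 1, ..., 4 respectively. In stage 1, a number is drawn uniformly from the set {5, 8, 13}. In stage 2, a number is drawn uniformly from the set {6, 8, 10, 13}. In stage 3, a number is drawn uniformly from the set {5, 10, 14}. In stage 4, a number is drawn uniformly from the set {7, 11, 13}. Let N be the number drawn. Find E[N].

19/2

E[N | stage 1] = (5+8+13)/3 = 26/3.
E[N | stage 2] = (6+8+10+13)/4 = 37/4.
E[N | stage 3] = (5+10+14)/3 = 29/3.
E[N | stage 4] = (7+11+13)/3 = 31/3.
E[N] = (1/7)·(26/3) + (2/7)·(37/4) + (3/7)·(29/3) + (1/7)·(31/3) = 19/2.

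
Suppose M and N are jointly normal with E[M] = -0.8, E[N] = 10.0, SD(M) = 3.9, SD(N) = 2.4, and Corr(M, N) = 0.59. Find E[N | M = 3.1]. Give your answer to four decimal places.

11.4160

The regression of N on M has slope ρ·σ_N/σ_M and passes through (μ_M, μ_N).
E[N | M=3.1] = 10.0 + (0.59)·(2.4/3.9)·(3.1 − (-0.8)) = 10.0 + (0.36308)·(3.9) = 11.4160.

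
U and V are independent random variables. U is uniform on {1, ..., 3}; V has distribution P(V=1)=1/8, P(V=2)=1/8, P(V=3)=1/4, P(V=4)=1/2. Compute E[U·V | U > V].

P(U > V) = 1/8.
Summing UV·P(x,y) over outcomes with U > V gives 11/24.
E[U·V | U > V] = (11/24) / (1/8) = 11/3.

11/3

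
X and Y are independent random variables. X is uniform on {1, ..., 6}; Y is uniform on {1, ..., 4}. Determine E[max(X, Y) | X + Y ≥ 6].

P(X + Y ≥ 6) = 7/12.
Summing max(X,Y)·P(x,y) over outcomes with X + Y ≥ 6 gives 67/24.
E[max(X, Y) | X + Y ≥ 6] = (67/24) / (7/12) = 67/14.

67/14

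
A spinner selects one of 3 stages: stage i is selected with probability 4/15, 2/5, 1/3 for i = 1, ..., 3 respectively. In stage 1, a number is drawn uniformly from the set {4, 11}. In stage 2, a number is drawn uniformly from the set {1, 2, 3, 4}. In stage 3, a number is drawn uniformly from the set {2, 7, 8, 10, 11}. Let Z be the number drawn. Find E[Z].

83/15

E[Z | stage 1] = (4+11)/2 = 15/2.
E[Z | stage 2] = (1+2+3+4)/4 = 5/2.
E[Z | stage 3] = (2+7+8+10+11)/5 = 38/5.
E[Z] = (4/15)·(15/2) + (2/5)·(5/2) + (1/3)·(38/5) = 83/15.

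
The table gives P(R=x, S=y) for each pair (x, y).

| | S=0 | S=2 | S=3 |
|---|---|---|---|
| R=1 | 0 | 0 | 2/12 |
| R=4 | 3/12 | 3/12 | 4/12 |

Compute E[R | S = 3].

P(S = 3) = 1/2.
Σ R·P over the event = 1·(2/12) + 4·(4/12) = 3/2.
E[R | S = 3] = (3/2) / (1/2) = 3.

3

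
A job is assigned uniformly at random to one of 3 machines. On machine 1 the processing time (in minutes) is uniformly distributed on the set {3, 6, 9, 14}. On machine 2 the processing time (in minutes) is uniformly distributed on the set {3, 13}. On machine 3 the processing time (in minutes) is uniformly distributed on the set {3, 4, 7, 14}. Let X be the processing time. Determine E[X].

E[X | machine 1] = (3+6+9+14)/4 = 8.
E[X | machine 2] = (3+13)/2 = 8.
E[X | machine 3] = (3+4+7+14)/4 = 7.
E[X] = (1/3)·(8) + (1/3)·(8) + (1/3)·(7) = 23/3.

23/3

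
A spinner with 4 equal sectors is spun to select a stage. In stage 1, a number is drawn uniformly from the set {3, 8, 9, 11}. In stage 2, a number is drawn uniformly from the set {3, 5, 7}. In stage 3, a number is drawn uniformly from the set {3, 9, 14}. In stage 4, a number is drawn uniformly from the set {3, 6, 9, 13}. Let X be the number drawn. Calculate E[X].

175/24

E[X | stage 1] = (3+8+9+11)/4 = 31/4.
E[X | stage 2] = (3+5+7)/3 = 5.
E[X | stage 3] = (3+9+14)/3 = 26/3.
E[X | stage 4] = (3+6+9+13)/4 = 31/4.
E[X] = (1/4)·(31/4) + (1/4)·(5) + (1/4)·(26/3) + (1/4)·(31/4) = 175/24.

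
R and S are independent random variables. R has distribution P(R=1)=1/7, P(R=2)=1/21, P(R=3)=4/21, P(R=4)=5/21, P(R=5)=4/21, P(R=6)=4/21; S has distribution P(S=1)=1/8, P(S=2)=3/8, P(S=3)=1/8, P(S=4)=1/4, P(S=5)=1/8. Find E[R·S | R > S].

P(R > S) = 17/28.
Summing RS·P(x,y) over outcomes with R > S gives 599/84.
E[R·S | R > S] = (599/84) / (17/28) = 599/51.

599/51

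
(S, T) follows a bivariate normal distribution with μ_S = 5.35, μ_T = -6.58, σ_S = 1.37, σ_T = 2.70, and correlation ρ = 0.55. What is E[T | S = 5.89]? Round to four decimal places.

For a bivariate normal, E[T | S=x] = μ_T + ρ·(σ_T/σ_S)·(x − μ_S).
E[T | S=5.89] = -6.58 + (0.55)·(2.70/1.37)·(5.89 − (5.35)) = -6.58 + (1.0839)·(0.54) = -5.9947.

-5.9947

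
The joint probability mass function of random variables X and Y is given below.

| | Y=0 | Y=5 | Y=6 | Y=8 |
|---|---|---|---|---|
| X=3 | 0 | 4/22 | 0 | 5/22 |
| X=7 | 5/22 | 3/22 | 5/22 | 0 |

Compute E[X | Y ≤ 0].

7

P(Y ≤ 0) = 5/22.
Σ X·P over the event = 7·(5/22) = 35/22.
E[X | Y ≤ 0] = (35/22) / (5/22) = 7.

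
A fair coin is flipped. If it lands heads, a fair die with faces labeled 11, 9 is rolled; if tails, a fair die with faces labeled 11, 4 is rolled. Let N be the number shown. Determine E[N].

35/4

E[N | heads] = (11+9)/2 = 10.
E[N | tails] = (11+4)/2 = 15/2.
E[N] = (1/2)·(10) + (1/2)·(15/2) = 35/4.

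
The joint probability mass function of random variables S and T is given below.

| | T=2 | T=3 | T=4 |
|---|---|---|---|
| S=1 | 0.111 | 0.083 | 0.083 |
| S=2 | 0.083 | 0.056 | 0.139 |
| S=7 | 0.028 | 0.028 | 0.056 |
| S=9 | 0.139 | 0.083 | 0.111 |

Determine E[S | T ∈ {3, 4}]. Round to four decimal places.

P(T ∈ {3, 4}) = 0.639.
Σ S·P over the event = 1·(0.083) + 1·(0.083) + 2·(0.056) + 2·(0.139) + 7·(0.028) + 7·(0.056) + 9·(0.083) + 9·(0.111) = 2.890.
E[S | T ∈ {3, 4}] = (2.890) / (0.639) = 4.5227.

4.5227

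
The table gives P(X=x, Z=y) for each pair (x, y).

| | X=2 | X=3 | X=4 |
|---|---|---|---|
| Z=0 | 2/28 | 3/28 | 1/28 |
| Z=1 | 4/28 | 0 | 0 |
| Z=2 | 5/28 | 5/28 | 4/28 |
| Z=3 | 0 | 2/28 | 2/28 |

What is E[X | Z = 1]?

2

P(Z = 1) = 1/7.
Σ X·P over the event = 2·(4/28) = 2/7.
E[X | Z = 1] = (2/7) / (1/7) = 2.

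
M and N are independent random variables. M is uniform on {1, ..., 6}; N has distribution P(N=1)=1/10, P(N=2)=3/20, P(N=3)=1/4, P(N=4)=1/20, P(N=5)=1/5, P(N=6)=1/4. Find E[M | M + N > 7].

260/57

P(M + N > 7) = 19/40.
Summing M·P(x,y) over outcomes with M + N > 7 gives 13/6.
E[M | M + N > 7] = (13/6) / (19/40) = 260/57.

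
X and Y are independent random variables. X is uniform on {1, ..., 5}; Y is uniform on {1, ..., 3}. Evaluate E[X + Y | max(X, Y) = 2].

P(max(X, Y) = 2) = 1/5.
Summing (X+Y)·P(x,y) over outcomes with max(X, Y) = 2 gives 2/3.
E[X + Y | max(X, Y) = 2] = (2/3) / (1/5) = 10/3.

10/3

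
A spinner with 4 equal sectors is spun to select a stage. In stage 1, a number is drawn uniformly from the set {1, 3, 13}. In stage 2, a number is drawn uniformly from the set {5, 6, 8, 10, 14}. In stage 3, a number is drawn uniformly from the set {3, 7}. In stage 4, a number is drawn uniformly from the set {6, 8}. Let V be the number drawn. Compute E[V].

E[V | stage 1] = (1+3+13)/3 = 17/3.
E[V | stage 2] = (5+6+8+10+14)/5 = 43/5.
E[V | stage 3] = (3+7)/2 = 5.
E[V | stage 4] = (6+8)/2 = 7.
By the law of total expectation,
E[V] = (1/4)·(17/3) + (1/4)·(43/5) + (1/4)·(5) + (1/4)·(7) = 197/30.

197/30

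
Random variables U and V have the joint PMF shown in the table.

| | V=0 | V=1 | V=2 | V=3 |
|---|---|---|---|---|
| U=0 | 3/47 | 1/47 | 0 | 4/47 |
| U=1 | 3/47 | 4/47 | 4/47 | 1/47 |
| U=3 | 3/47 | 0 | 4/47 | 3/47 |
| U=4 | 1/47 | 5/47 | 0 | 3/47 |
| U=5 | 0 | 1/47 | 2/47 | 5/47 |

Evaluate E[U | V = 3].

P(V = 3) = 16/47.
Σ U·P over the event = 0·(4/47) + 1·(1/47) + 3·(3/47) + 4·(3/47) + 5·(5/47) = 1.
E[U | V = 3] = (1) / (16/47) = 47/16.

47/16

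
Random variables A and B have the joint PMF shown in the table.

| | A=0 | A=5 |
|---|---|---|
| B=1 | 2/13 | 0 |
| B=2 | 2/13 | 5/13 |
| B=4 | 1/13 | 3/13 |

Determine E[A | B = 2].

25/7

P(B = 2) = 7/13.
Σ A·P over the event = 0·(2/13) + 5·(5/13) = 25/13.
E[A | B = 2] = (25/13) / (7/13) = 25/7.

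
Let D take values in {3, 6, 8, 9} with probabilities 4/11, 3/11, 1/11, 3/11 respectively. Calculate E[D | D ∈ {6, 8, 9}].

53/7

P(D ∈ {6, 8, 9}) = 7/11.
Σ over the event: 6·3/11 + 8·1/11 + 9·3/11 = 53/11.
E[D | D ∈ {6, 8, 9}] = (53/11) / (7/11) = 53/7.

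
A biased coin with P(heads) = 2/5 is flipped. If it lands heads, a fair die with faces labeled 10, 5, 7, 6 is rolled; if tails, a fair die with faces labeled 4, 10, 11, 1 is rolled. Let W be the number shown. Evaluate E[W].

E[W | heads] = (10+5+7+6)/4 = 7.
E[W | tails] = (4+10+11+1)/4 = 13/2.
E[W] = (2/5)·(7) + (3/5)·(13/2) = 67/10.

67/10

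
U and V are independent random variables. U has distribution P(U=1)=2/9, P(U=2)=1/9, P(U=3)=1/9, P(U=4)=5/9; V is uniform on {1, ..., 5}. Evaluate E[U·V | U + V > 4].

P(U + V > 4) = 4/5.
Summing UV·P(x,y) over outcomes with U + V > 4 gives 128/15.
E[U·V | U + V > 4] = (128/15) / (4/5) = 32/3.

32/3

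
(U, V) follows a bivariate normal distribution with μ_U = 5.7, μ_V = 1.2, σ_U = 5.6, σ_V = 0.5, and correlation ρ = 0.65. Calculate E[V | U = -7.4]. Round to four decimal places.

The regression of V on U has slope ρ·σ_V/σ_U and passes through (μ_U, μ_V).
E[V | U=-7.4] = 1.2 + (0.65)·(0.5/5.6)·(-7.4 − (5.7)) = 1.2 + (0.058036)·(-13.1) = 0.4397.

0.4397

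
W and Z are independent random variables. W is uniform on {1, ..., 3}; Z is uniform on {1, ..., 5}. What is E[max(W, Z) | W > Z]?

Outcomes with W > Z: (2,1), (3,1), (3,2), each with probability 1/15.
E[max(W, Z) | W > Z] = (2 + 3 + 3) / 3 = 8/3.

8/3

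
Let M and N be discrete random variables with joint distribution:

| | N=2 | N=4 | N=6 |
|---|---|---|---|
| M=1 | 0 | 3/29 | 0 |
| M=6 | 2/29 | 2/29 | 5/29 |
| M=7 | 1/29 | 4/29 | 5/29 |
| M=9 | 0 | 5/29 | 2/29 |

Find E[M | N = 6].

83/12

P(N = 6) = 12/29.
Σ M·P over the event = 6·(5/29) + 7·(5/29) + 9·(2/29) = 83/29.
E[M | N = 6] = (83/29) / (12/29) = 83/12.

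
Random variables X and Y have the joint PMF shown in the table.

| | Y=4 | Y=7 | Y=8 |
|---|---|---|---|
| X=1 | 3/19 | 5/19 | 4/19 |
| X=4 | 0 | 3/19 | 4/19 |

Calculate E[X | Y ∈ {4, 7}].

P(Y ∈ {4, 7}) = 11/19.
Σ X·P over the event = 1·(3/19) + 1·(5/19) + 4·(3/19) = 20/19.
E[X | Y ∈ {4, 7}] = (20/19) / (11/19) = 20/11.

20/11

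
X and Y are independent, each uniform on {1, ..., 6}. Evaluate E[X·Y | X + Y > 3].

P(X + Y > 3) = 11/12.
Summing XY·P(x,y) over outcomes with X + Y > 3 gives 109/9.
E[X·Y | X + Y > 3] = (109/9) / (11/12) = 436/33.

436/33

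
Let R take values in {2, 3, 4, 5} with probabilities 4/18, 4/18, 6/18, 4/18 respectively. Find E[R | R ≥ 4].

P(R ≥ 4) = 5/9.
Σ over the event: 4·1/3 + 5·2/9 = 22/9.
E[R | R ≥ 4] = (22/9) / (5/9) = 22/5.

22/5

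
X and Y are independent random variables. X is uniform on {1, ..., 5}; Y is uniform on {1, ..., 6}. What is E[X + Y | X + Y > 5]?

P(X + Y > 5) = 2/3.
Summing (X+Y)·P(x,y) over outcomes with X + Y > 5 gives 31/6.
E[X + Y | X + Y > 5] = (31/6) / (2/3) = 31/4.

31/4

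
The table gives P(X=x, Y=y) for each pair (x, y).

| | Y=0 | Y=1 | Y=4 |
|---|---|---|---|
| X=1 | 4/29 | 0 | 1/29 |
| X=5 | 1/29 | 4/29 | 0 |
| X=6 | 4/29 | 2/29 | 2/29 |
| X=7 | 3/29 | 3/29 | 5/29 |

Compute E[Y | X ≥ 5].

37/24

P(X ≥ 5) = 24/29.
Σ Y·P over the event = 0·(1/29) + 1·(4/29) + 0·(4/29) + 1·(2/29) + 4·(2/29) + 0·(3/29) + 1·(3/29) + 4·(5/29) = 37/29.
E[Y | X ≥ 5] = (37/29) / (24/29) = 37/24.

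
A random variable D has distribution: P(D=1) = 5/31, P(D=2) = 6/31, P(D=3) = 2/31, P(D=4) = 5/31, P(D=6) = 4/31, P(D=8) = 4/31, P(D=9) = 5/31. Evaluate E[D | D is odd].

P(D is odd) = 12/31.
Σ over the event: 1·5/31 + 3·2/31 + 9·5/31 = 56/31.
E[D | D is odd] = (56/31) / (12/31) = 14/3.

14/3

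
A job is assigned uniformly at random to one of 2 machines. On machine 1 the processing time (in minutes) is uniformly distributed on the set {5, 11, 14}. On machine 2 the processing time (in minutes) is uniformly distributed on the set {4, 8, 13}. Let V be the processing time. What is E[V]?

55/6

E[V | machine 1] = (5+11+14)/3 = 10.
E[V | machine 2] = (4+8+13)/3 = 25/3.
E[V] = (1/2)·(10) + (1/2)·(25/3) = 55/6.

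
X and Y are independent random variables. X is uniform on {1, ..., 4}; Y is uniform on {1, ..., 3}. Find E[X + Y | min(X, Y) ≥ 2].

Outcomes with min(X, Y) ≥ 2: (2,2), (2,3), (3,2), (3,3), (4,2), (4,3), each with probability 1/12.
E[X + Y | min(X, Y) ≥ 2] = (4 + 5 + 5 + 6 + 6 + 7) / 6 = 11/2.

11/2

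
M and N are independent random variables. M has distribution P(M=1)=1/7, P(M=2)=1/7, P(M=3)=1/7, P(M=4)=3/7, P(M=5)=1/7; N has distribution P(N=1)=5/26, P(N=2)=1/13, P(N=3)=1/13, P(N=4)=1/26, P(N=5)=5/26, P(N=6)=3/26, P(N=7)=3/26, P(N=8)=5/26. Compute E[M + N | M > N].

P(M > N) = 7/26.
Summing (M+N)·P(x,y) over outcomes with M > N gives 267/182.
E[M + N | M > N] = (267/182) / (7/26) = 267/49.

267/49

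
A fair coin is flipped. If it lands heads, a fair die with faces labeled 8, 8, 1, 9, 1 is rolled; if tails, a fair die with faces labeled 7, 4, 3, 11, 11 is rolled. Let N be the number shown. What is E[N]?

E[N | heads] = (8+8+1+9+1)/5 = 27/5.
E[N | tails] = (7+4+3+11+11)/5 = 36/5.
E[N] = (1/2)·(27/5) + (1/2)·(36/5) = 63/10.

63/10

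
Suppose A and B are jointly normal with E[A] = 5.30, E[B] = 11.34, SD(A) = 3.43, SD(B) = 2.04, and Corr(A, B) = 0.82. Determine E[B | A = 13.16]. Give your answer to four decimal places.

15.1733

The regression of B on A has slope ρ·σ_B/σ_A and passes through (μ_A, μ_B).
E[B | A=13.16] = 11.34 + (0.82)·(2.04/3.43)·(13.16 − (5.30)) = 11.34 + (0.4877)·(7.86) = 15.1733.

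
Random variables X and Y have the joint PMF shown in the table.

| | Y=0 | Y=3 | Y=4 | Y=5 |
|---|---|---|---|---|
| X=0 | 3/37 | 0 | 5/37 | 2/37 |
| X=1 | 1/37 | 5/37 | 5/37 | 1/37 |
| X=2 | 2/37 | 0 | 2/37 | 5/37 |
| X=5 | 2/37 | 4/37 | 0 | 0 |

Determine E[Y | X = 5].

P(X = 5) = 6/37.
Σ Y·P over the event = 0·(2/37) + 3·(4/37) = 12/37.
E[Y | X = 5] = (12/37) / (6/37) = 2.

2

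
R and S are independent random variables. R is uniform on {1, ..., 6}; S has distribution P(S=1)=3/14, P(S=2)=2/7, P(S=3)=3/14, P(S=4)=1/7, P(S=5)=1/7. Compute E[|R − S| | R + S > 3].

P(R + S > 3) = 37/42.
Summing |R−S|·P(x,y) over outcomes with R + S > 3 gives 149/84.
E[|R − S| | R + S > 3] = (149/84) / (37/42) = 149/74.

149/74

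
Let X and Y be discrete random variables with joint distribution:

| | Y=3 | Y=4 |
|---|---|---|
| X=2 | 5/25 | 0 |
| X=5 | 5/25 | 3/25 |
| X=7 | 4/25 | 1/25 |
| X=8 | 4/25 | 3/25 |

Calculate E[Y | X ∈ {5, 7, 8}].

P(X ∈ {5, 7, 8}) = 4/5.
Σ Y·P over the event = 3·(5/25) + 4·(3/25) + 3·(4/25) + 4·(1/25) + 3·(4/25) + 4·(3/25) = 67/25.
E[Y | X ∈ {5, 7, 8}] = (67/25) / (4/5) = 67/20.

67/20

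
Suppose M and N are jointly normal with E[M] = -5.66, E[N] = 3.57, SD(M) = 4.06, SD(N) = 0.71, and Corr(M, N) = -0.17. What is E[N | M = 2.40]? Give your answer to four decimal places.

E[N | M=x] = μ_N + ρ(σ_N/σ_M)(x − μ_M) for jointly normal variables.
E[N | M=2.40] = 3.57 + (-0.17)·(0.71/4.06)·(2.40 − (-5.66)) = 3.57 + (-0.029729)·(8.06) = 3.3304.

3.3304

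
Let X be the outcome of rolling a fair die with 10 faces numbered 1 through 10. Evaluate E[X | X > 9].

10

Given X > 9, X is equally likely to be any of {10}.
E[X | X > 9] = (10) / 1 = 10.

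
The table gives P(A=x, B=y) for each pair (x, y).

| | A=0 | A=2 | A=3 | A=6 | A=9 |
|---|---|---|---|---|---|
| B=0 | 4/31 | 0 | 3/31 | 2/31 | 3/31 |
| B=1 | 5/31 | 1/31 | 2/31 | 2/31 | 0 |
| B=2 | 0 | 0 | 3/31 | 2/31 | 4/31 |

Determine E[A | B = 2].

19/3

P(B = 2) = 9/31.
Σ A·P over the event = 3·(3/31) + 6·(2/31) + 9·(4/31) = 57/31.
E[A | B = 2] = (57/31) / (9/31) = 19/3.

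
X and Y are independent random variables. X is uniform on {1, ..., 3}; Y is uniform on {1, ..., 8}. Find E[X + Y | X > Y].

4

Outcomes with X > Y: (2,1), (3,1), (3,2), each with probability 1/24.
E[X + Y | X > Y] = (3 + 4 + 5) / 3 = 4.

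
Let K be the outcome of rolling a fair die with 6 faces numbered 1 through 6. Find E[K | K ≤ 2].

3/2

Given K ≤ 2, K is equally likely to be any of {1, 2}.
E[K | K ≤ 2] = (1 + 2) / 2 = 3/2.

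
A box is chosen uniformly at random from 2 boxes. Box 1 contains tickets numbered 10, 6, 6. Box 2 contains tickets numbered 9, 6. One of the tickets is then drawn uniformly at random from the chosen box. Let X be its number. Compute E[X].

E[X | box 1] = (10+6+6)/3 = 22/3.
E[X | box 2] = (9+6)/2 = 15/2.
E[X] = (1/2)·(22/3) + (1/2)·(15/2) = 89/12.

89/12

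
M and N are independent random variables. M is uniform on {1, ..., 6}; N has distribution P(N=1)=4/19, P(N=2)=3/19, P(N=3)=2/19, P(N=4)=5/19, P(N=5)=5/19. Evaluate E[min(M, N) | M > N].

P(M > N) = 53/114.
Summing min(M,N)·P(x,y) over outcomes with M > N gives 127/114.
E[min(M, N) | M > N] = (127/114) / (53/114) = 127/53.

127/53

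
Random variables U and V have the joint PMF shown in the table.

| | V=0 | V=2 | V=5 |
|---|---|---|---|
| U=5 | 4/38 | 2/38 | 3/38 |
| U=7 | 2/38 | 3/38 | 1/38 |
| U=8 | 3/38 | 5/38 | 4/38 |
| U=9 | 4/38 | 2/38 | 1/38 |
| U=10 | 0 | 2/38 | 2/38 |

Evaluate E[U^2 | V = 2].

P(V = 2) = 7/19.
Σ U^2·P over the event = 25·(2/38) + 49·(3/38) + 64·(5/38) + 81·(2/38) + 100·(2/38) = 879/38.
E[U^2 | V = 2] = (879/38) / (7/19) = 879/14.

879/14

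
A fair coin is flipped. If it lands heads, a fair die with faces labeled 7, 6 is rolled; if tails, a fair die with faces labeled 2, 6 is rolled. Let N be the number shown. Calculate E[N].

21/4

E[N | heads] = (7+6)/2 = 13/2.
E[N | tails] = (2+6)/2 = 4.
By the law of total expectation,
E[N] = (1/2)·(13/2) + (1/2)·(4) = 21/4.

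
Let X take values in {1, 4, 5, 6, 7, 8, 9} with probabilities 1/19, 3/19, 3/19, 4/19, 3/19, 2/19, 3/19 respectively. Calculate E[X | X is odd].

P(X is odd) = 10/19.
Σ over the event: 1·1/19 + 5·3/19 + 7·3/19 + 9·3/19 = 64/19.
E[X | X is odd] = (64/19) / (10/19) = 32/5.

32/5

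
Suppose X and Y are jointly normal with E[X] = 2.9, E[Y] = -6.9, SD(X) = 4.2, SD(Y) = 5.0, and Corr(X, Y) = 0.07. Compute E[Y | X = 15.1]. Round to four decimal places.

E[Y | X=x] = μ_Y + ρ(σ_Y/σ_X)(x − μ_X) for jointly normal variables.
E[Y | X=15.1] = -6.9 + (0.07)·(5.0/4.2)·(15.1 − (2.9)) = -6.9 + (0.083333)·(12.2) = -5.8833.

-5.8833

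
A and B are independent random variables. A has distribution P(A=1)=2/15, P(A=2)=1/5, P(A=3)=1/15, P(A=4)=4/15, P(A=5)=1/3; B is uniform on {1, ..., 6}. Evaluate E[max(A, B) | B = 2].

P(B = 2) = 1/6.
Summing max(A,B)·P(x,y) over outcomes with B = 2 gives 3/5.
E[max(A, B) | B = 2] = (3/5) / (1/6) = 18/5.

18/5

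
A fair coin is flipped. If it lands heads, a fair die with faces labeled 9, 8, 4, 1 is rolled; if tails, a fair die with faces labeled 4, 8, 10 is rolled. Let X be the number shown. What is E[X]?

77/12

E[X | heads] = (9+8+4+1)/4 = 11/2.
E[X | tails] = (4+8+10)/3 = 22/3.
By the law of total expectation,
E[X] = (1/2)·(11/2) + (1/2)·(22/3) = 77/12.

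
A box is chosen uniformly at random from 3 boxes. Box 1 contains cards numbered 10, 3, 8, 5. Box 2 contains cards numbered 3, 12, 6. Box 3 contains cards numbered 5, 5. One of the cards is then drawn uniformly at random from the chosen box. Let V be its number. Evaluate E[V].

37/6

E[V | box 1] = (10+3+8+5)/4 = 13/2.
E[V | box 2] = (3+12+6)/3 = 7.
E[V | box 3] = (5+5)/2 = 5.
E[V] = (1/3)·(13/2) + (1/3)·(7) + (1/3)·(5) = 37/6.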